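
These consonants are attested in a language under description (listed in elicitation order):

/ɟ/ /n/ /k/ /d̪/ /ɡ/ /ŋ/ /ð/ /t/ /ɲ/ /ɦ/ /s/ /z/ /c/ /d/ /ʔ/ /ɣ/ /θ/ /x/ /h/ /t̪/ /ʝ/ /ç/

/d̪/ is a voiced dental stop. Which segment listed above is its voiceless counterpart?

The voiceless counterpart is a voiceless dental stop — in this inventory, /t̪/.

/t̪/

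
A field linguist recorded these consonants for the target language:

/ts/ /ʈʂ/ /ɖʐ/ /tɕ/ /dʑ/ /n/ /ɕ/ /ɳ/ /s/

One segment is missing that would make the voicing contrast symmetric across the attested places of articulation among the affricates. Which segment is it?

/dz/

alveolar: voiceless /ts/, voiced —.
retroflex: voiceless /ʈʂ/, voiced /ɖʐ/.
alveolo-palatal: voiceless /tɕ/, voiced /dʑ/.
The alveolar row has no voiced member, so the gap is the voiced alveolar affricate /dz/.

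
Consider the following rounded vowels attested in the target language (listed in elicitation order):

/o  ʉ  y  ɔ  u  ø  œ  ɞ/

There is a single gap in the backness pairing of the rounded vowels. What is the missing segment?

/ɵ/

Front: /y/ (high), /ø/ (high-mid), /œ/ (low-mid).
Central: /ʉ/ (high), /ɞ/ (low-mid).
Back: /u/ (high), /o/ (high-mid), /ɔ/ (low-mid).
The high-mid row has no central member, so the gap is the high-mid central rounded vowel /ɵ/.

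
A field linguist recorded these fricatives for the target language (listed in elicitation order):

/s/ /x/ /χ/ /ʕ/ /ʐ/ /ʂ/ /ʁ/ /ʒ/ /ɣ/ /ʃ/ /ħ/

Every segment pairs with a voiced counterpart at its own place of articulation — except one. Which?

Postalveolar: /ʃ/ ~ /ʒ/
Retroflex: /ʂ/ ~ /ʐ/
Velar: /x/ ~ /ɣ/
Uvular: /χ/ ~ /ʁ/
Pharyngeal: /ħ/ ~ /ʕ/
Alveolar: only /s/ (voiceless); no voiced partner.
So /s/ is the unpaired segment.

/s/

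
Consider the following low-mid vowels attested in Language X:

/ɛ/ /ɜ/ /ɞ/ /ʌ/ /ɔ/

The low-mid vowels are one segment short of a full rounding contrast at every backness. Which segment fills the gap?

Unrounded: /ɛ/ (front), /ɜ/ (central), /ʌ/ (back).
Rounded: /ɞ/ (central), /ɔ/ (back).
The front row has no rounded member, so the gap is the front rounded vowel /œ/.

/œ/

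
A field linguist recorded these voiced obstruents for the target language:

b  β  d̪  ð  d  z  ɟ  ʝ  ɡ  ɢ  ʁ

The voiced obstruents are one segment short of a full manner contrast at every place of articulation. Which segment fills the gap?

/ɣ/

bilabial: stop /b/, fricative /β/.
dental: stop /d̪/, fricative /ð/.
alveolar: stop /d/, fricative /z/.
palatal: stop /ɟ/, fricative /ʝ/.
velar: stop /ɡ/, fricative —.
uvular: stop /ɢ/, fricative /ʁ/.
The velar row has no fricative member, so the gap is the velar fricative /ɣ/.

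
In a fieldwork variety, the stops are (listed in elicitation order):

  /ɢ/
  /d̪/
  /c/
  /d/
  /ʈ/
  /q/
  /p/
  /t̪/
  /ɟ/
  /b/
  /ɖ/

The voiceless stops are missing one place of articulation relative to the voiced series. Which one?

Voiceless: /p/ (bilabial), /t̪/ (dental), /ʈ/ (retroflex), /c/ (palatal), /q/ (uvular).
Voiced: /b/ (bilabial), /d̪/ (dental), /d/ (alveolar), /ɖ/ (retroflex), /ɟ/ (palatal), /ɢ/ (uvular).
Every place of articulation has a voiceless member except alveolar, where /t/ would be expected.

alveolar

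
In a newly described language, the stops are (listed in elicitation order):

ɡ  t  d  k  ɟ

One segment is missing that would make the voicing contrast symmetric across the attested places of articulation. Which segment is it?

Voiceless: /t/ (alveolar), /k/ (velar).
Voiced: /d/ (alveolar), /ɟ/ (palatal), /ɡ/ (velar).
The palatal row has no voiceless member, so the gap is the voiceless palatal stop /c/.

/c/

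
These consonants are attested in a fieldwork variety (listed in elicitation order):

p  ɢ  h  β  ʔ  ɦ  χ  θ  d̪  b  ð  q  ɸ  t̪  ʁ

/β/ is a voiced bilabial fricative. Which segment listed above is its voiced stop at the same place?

/b/

The voiced stop at the same place is a voiced bilabial stop — in this inventory, /b/.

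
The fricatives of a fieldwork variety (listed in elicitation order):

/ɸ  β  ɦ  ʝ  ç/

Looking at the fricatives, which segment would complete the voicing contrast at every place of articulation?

/h/

place of articulation  voiceless  voiced  
bilabial          ɸ         β       
palatal           ç         ʝ       
glottal           —         ɦ       
The glottal row has no voiceless member, so the gap is the voiceless glottal fricative /h/.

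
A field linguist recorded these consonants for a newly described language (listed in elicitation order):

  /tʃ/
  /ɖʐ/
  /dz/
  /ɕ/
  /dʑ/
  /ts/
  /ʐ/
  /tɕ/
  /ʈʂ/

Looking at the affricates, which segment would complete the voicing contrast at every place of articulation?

/dʒ/

alveolar: voiceless /ts/, voiced /dz/.
postalveolar: voiceless /tʃ/, voiced —.
retroflex: voiceless /ʈʂ/, voiced /ɖʐ/.
alveolo-palatal: voiceless /tɕ/, voiced /dʑ/.
The postalveolar row has no voiced member, so the gap is the voiced postalveolar affricate /dʒ/.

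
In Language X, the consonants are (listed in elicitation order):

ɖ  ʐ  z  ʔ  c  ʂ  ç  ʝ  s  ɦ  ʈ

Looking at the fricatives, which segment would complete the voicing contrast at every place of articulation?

alveolar: voiceless /s/, voiced /z/.
retroflex: voiceless /ʂ/, voiced /ʐ/.
palatal: voiceless /ç/, voiced /ʝ/.
glottal: voiceless —, voiced /ɦ/.
The glottal row has no voiceless member, so the gap is the voiceless glottal fricative /h/.

/h/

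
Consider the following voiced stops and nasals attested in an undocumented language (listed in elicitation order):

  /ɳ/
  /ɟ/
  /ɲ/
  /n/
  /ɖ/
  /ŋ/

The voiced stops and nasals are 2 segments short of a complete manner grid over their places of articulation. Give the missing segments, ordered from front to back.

alveolar: oral stop —, nasal /n/.
retroflex: oral stop /ɖ/, nasal /ɳ/.
palatal: oral stop /ɟ/, nasal /ɲ/.
velar: oral stop —, nasal /ŋ/.
Gaps, from front to back: alveolar lacks oral stop (/d/); velar lacks oral stop (/ɡ/).

/d/, /ɡ/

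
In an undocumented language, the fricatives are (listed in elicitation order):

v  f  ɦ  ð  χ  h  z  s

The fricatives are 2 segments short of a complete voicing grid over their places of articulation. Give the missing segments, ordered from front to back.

/θ/, /ʁ/

place of articulation  voiceless  voiced  
labiodental       f         v       
dental            —         ð       
alveolar          s         z       
uvular            χ         —       
glottal           h         ɦ       
Gaps, from front to back: dental lacks voiceless (/θ/); uvular lacks voiced (/ʁ/).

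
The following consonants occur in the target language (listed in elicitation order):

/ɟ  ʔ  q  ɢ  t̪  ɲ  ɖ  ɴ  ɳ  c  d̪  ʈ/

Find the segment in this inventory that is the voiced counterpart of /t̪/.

/t̪/ is a voiceless dental stop.
The voiced counterpart is a voiced dental stop — in this inventory, /d̪/.

/d̪/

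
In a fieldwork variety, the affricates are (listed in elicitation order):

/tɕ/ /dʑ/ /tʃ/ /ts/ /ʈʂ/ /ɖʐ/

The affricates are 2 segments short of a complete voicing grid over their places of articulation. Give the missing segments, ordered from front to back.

/dz/, /dʒ/

Voiceless: /ts/ (alveolar), /tʃ/ (postalveolar), /ʈʂ/ (retroflex), /tɕ/ (alveolo-palatal).
Voiced: /ɖʐ/ (retroflex), /dʑ/ (alveolo-palatal).
Gaps, from front to back: alveolar lacks voiced (/dz/); postalveolar lacks voiced (/dʒ/).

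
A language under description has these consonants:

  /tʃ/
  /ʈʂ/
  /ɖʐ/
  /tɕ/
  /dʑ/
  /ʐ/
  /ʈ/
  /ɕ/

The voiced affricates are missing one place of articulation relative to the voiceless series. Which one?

Voiceless: /tʃ/ (postalveolar), /ʈʂ/ (retroflex), /tɕ/ (alveolo-palatal).
Voiced: /ɖʐ/ (retroflex), /dʑ/ (alveolo-palatal).
Every place of articulation has a voiced member except postalveolar, where /dʒ/ would be expected.

postalveolar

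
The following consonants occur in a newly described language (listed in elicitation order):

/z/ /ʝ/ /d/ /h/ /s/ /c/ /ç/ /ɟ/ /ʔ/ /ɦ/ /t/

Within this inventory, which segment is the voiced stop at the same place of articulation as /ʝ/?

/ʝ/ is a voiced palatal fricative.
The voiced stop at the same place is a voiced palatal stop — in this inventory, /ɟ/.

/ɟ/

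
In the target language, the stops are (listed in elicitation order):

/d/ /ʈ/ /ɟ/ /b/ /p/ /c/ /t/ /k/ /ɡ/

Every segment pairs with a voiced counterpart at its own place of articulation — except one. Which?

Bilabial: /p/ ~ /b/
Alveolar: /t/ ~ /d/
Palatal: /c/ ~ /ɟ/
Velar: /k/ ~ /ɡ/
Retroflex: only /ʈ/ (voiceless); no voiced partner.
So /ʈ/ is the unpaired segment.

/ʈ/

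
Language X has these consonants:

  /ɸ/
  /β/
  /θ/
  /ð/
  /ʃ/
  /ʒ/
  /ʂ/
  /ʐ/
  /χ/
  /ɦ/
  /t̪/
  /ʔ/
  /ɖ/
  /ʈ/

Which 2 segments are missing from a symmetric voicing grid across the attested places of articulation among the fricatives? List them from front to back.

place of articulation  voiceless  voiced  
bilabial          ɸ         β       
dental            θ         ð       
postalveolar      ʃ         ʒ       
retroflex         ʂ         ʐ       
uvular            χ         —       
glottal           —         ɦ       
Gaps, from front to back: uvular lacks voiced (/ʁ/); glottal lacks voiceless (/h/).

/ʁ/, /h/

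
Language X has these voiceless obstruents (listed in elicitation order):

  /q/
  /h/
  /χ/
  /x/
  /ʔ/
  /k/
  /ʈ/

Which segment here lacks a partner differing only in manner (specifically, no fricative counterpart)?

/ʈ/

Velar: /k/ ~ /x/
Uvular: /q/ ~ /χ/
Glottal: /ʔ/ ~ /h/
Retroflex: only /ʈ/ (stop); no fricative partner.
So /ʈ/ is the unpaired segment.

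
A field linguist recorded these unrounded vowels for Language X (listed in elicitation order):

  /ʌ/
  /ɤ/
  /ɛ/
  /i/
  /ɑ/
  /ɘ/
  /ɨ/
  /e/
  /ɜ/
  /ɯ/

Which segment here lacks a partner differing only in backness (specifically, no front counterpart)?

/ɑ/

High: /i/ ~ /ɨ/ ~ /ɯ/
High-mid: /e/ ~ /ɘ/ ~ /ɤ/
Low-mid: /ɛ/ ~ /ɜ/ ~ /ʌ/
Low: only /ɑ/ (back); no front partner.
So /ɑ/ is the unpaired segment.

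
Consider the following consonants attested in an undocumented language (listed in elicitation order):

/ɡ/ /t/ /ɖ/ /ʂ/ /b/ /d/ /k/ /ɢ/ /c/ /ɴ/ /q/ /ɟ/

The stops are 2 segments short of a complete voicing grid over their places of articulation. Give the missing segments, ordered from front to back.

/p/, /ʈ/

place of articulation  voiceless  voiced  
bilabial          —         b       
alveolar          t         d       
retroflex         —         ɖ       
palatal           c         ɟ       
velar             k         ɡ       
uvular            q         ɢ       
Gaps, from front to back: bilabial lacks voiceless (/p/); retroflex lacks voiceless (/ʈ/).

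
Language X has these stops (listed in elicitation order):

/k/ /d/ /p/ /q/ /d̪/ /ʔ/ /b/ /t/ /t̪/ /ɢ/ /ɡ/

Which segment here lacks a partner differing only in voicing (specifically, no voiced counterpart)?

/ʔ/

Bilabial: /p/ ~ /b/
Dental: /t̪/ ~ /d̪/
Alveolar: /t/ ~ /d/
Velar: /k/ ~ /ɡ/
Uvular: /q/ ~ /ɢ/
Glottal: only /ʔ/ (voiceless); no voiced partner.
So /ʔ/ is the unpaired segment.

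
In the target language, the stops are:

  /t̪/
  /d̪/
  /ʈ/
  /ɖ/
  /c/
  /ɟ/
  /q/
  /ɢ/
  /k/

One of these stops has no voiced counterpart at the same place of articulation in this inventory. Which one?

/k/

Dental: /t̪/ ~ /d̪/
Retroflex: /ʈ/ ~ /ɖ/
Palatal: /c/ ~ /ɟ/
Uvular: /q/ ~ /ɢ/
Velar: only /k/ (voiceless); no voiced partner.
So /k/ is the unpaired segment.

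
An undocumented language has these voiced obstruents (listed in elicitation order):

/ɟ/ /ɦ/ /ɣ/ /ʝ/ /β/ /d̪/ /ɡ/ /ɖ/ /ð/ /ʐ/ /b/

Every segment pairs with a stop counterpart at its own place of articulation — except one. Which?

/ɦ/

Bilabial: /b/ ~ /β/
Dental: /d̪/ ~ /ð/
Retroflex: /ɖ/ ~ /ʐ/
Palatal: /ɟ/ ~ /ʝ/
Velar: /ɡ/ ~ /ɣ/
Glottal: only /ɦ/ (fricative); no stop partner.
So /ɦ/ is the unpaired segment.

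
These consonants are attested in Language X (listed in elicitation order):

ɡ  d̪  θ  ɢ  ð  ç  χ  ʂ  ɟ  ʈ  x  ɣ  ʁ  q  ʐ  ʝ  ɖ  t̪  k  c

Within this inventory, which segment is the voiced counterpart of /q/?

/ɢ/

/q/ is a voiceless uvular stop.
The voiced counterpart is a voiced uvular stop — in this inventory, /ɢ/.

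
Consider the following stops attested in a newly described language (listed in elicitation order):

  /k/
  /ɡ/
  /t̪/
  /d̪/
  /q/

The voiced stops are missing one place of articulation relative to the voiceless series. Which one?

uvular

Voiceless: /t̪/ (dental), /k/ (velar), /q/ (uvular).
Voiced: /d̪/ (dental), /ɡ/ (velar).
Every place of articulation has a voiced member except uvular, where /ɢ/ would be expected.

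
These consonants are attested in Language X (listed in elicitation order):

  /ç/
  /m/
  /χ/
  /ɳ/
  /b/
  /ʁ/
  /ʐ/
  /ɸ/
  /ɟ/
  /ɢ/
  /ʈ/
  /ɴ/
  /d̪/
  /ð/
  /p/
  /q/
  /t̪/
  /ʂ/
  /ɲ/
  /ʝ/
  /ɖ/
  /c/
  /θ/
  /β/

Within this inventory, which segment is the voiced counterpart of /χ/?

/χ/ is a voiceless uvular fricative.
The voiced counterpart is a voiced uvular fricative — in this inventory, /ʁ/.

/ʁ/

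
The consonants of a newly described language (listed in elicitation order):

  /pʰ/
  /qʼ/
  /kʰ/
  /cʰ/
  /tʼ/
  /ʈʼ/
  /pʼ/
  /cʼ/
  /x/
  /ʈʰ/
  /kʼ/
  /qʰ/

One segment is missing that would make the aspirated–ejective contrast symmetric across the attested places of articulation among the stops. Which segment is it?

/tʰ/

place of articulation  aspirated  ejective
bilabial          pʰ        pʼ      
alveolar          —         tʼ      
retroflex         ʈʰ        ʈʼ      
palatal           cʰ        cʼ      
velar             kʰ        kʼ      
uvular            qʰ        qʼ      
The alveolar row has no aspirated member, so the gap is the aspirated alveolar stop /tʰ/.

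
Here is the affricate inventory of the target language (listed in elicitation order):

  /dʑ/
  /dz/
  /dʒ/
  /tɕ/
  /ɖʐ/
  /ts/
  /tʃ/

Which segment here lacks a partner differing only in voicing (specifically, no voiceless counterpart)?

Alveolar: /ts/ ~ /dz/
Postalveolar: /tʃ/ ~ /dʒ/
Alveolo-palatal: /tɕ/ ~ /dʑ/
Retroflex: only /ɖʐ/ (voiced); no voiceless partner.
So /ɖʐ/ is the unpaired segment.

/ɖʐ/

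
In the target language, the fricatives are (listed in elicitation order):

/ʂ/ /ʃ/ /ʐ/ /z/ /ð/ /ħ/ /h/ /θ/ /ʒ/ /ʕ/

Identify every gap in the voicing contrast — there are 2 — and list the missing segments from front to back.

/s/, /ɦ/

place of articulation  voiceless  voiced  
dental            θ         ð       
alveolar          —         z       
postalveolar      ʃ         ʒ       
retroflex         ʂ         ʐ       
pharyngeal        ħ         ʕ       
glottal           h         —       
Gaps, from front to back: alveolar lacks voiceless (/s/); glottal lacks voiced (/ɦ/).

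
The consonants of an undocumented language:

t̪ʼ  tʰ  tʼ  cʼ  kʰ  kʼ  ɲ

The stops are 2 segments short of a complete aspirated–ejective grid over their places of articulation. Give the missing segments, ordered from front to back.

place of articulation  aspirated  ejective
dental            —         t̪ʼ     
alveolar          tʰ        tʼ      
palatal           —         cʼ      
velar             kʰ        kʼ      
Gaps, from front to back: dental lacks aspirated (/t̪ʰ/); palatal lacks aspirated (/cʰ/).

/t̪ʰ/, /cʰ/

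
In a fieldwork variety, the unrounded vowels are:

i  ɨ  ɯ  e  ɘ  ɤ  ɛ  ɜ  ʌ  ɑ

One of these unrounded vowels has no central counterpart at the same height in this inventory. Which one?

/ɑ/

High: /i/ ~ /ɨ/ ~ /ɯ/
High-mid: /e/ ~ /ɘ/ ~ /ɤ/
Low-mid: /ɛ/ ~ /ɜ/ ~ /ʌ/
Low: only /ɑ/ (back); no central partner.
So /ɑ/ is the unpaired segment.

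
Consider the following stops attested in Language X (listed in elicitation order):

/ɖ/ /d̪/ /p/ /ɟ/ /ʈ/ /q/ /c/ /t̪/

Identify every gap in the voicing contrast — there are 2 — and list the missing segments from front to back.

bilabial: voiceless /p/, voiced —.
dental: voiceless /t̪/, voiced /d̪/.
retroflex: voiceless /ʈ/, voiced /ɖ/.
palatal: voiceless /c/, voiced /ɟ/.
uvular: voiceless /q/, voiced —.
Gaps, from front to back: bilabial lacks voiced (/b/); uvular lacks voiced (/ɢ/).

/b/, /ɢ/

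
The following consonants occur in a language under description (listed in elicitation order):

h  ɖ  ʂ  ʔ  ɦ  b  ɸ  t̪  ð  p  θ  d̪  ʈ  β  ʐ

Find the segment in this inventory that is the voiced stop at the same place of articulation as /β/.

/β/ is a voiced bilabial fricative.
The voiced stop at the same place is a voiced bilabial stop — in this inventory, /b/.

/b/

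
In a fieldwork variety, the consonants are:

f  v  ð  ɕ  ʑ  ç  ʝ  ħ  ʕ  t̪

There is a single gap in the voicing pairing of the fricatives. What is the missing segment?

Voiceless: /f/ (labiodental), /ɕ/ (alveolo-palatal), /ç/ (palatal), /ħ/ (pharyngeal).
Voiced: /v/ (labiodental), /ð/ (dental), /ʑ/ (alveolo-palatal), /ʝ/ (palatal), /ʕ/ (pharyngeal).
The dental row has no voiceless member, so the gap is the voiceless dental fricative /θ/.

/θ/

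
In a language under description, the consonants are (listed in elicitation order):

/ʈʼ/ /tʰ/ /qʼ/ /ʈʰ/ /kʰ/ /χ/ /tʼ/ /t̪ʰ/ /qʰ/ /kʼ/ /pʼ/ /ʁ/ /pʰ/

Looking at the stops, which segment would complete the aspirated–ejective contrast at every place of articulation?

Aspirated: /pʰ/ (bilabial), /t̪ʰ/ (dental), /tʰ/ (alveolar), /ʈʰ/ (retroflex), /kʰ/ (velar), /qʰ/ (uvular).
Ejective: /pʼ/ (bilabial), /tʼ/ (alveolar), /ʈʼ/ (retroflex), /kʼ/ (velar), /qʼ/ (uvular).
The dental row has no ejective member, so the gap is the ejective dental stop /t̪ʼ/.

/t̪ʼ/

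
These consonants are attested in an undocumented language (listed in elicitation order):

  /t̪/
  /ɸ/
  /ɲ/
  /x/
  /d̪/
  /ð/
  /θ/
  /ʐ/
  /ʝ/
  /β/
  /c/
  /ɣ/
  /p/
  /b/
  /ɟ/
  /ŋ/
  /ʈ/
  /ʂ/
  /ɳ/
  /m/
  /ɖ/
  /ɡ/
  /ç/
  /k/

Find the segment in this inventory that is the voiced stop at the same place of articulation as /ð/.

/ð/ is a voiced dental fricative.
The voiced stop at the same place is a voiced dental stop — in this inventory, /d̪/.

/d̪/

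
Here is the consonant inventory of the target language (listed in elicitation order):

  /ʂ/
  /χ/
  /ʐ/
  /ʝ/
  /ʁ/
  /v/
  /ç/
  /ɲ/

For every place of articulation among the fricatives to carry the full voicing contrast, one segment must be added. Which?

labiodental: voiceless —, voiced /v/.
retroflex: voiceless /ʂ/, voiced /ʐ/.
palatal: voiceless /ç/, voiced /ʝ/.
uvular: voiceless /χ/, voiced /ʁ/.
The labiodental row has no voiceless member, so the gap is the voiceless labiodental fricative /f/.

/f/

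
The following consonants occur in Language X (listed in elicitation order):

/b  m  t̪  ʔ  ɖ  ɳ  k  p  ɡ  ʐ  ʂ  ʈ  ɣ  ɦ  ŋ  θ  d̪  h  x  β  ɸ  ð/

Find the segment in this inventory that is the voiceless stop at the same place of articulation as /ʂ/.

/ʂ/ is a voiceless retroflex fricative.
The voiceless stop at the same place is a voiceless retroflex stop — in this inventory, /ʈ/.

/ʈ/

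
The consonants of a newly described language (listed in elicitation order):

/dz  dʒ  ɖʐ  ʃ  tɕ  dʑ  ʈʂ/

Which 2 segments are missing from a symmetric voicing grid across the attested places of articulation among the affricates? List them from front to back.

place of articulation  voiceless  voiced  
alveolar          —         dz      
postalveolar      —         dʒ      
retroflex         ʈʂ        ɖʐ      
alveolo-palatal   tɕ        dʑ      
Gaps, from front to back: alveolar lacks voiceless (/ts/); postalveolar lacks voiceless (/tʃ/).

/ts/, /tʃ/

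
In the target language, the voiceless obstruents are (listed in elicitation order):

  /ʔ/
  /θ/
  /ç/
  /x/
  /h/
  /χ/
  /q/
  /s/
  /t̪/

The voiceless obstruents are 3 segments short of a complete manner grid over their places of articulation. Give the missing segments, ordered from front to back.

dental: stop /t̪/, fricative /θ/.
alveolar: stop —, fricative /s/.
palatal: stop —, fricative /ç/.
velar: stop —, fricative /x/.
uvular: stop /q/, fricative /χ/.
glottal: stop /ʔ/, fricative /h/.
Gaps, from front to back: alveolar lacks stop (/t/); palatal lacks stop (/c/); velar lacks stop (/k/).

/t/, /c/, /k/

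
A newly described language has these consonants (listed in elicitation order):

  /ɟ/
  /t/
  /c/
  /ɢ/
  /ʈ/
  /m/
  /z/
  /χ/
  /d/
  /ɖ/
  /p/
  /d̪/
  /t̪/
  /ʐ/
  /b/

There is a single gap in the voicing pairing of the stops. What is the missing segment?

/q/

bilabial: voiceless /p/, voiced /b/.
dental: voiceless /t̪/, voiced /d̪/.
alveolar: voiceless /t/, voiced /d/.
retroflex: voiceless /ʈ/, voiced /ɖ/.
palatal: voiceless /c/, voiced /ɟ/.
uvular: voiceless —, voiced /ɢ/.
The uvular row has no voiceless member, so the gap is the voiceless uvular stop /q/.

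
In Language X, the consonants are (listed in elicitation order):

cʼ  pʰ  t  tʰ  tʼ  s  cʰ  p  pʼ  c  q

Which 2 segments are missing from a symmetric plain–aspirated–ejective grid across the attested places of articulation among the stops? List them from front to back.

/qʰ/, /qʼ/

bilabial: plain /p/, aspirated /pʰ/, ejective /pʼ/.
alveolar: plain /t/, aspirated /tʰ/, ejective /tʼ/.
palatal: plain /c/, aspirated /cʰ/, ejective /cʼ/.
uvular: plain /q/, aspirated —, ejective —.
Gaps, from front to back: uvular lacks aspirated (/qʰ/); uvular lacks ejective (/qʼ/).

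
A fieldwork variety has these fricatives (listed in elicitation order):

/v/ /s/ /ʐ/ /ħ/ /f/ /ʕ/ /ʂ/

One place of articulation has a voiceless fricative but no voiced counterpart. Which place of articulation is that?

alveolar

labiodental: voiceless /f/, voiced /v/.
alveolar: voiceless /s/, voiced —.
retroflex: voiceless /ʂ/, voiced /ʐ/.
pharyngeal: voiceless /ħ/, voiced /ʕ/.
Every place of articulation has a voiced member except alveolar, where /z/ would be expected.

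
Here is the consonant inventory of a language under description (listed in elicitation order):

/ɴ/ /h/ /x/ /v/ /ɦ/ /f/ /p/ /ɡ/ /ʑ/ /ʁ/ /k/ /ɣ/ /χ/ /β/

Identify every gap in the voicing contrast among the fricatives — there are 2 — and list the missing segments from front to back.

place of articulation  voiceless  voiced  
bilabial          —         β       
labiodental       f         v       
alveolo-palatal   —         ʑ       
velar             x         ɣ       
uvular            χ         ʁ       
glottal           h         ɦ       
Gaps, from front to back: bilabial lacks voiceless (/ɸ/); alveolo-palatal lacks voiceless (/ɕ/).

/ɸ/, /ɕ/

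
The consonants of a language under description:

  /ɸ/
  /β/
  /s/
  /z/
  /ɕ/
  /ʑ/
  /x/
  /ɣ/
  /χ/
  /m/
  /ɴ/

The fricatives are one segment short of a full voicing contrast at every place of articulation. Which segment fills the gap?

place of articulation  voiceless  voiced  
bilabial          ɸ         β       
alveolar          s         z       
alveolo-palatal   ɕ         ʑ       
velar             x         ɣ       
uvular            χ         —       
The uvular row has no voiced member, so the gap is the voiced uvular fricative /ʁ/.

/ʁ/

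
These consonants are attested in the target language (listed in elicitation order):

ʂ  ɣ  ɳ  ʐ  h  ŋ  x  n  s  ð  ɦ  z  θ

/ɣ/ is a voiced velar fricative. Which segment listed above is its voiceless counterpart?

The voiceless counterpart is a voiceless velar fricative — in this inventory, /x/.

/x/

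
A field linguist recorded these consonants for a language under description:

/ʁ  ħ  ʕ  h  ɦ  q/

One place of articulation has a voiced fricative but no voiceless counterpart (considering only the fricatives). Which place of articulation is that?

uvular: voiceless —, voiced /ʁ/.
pharyngeal: voiceless /ħ/, voiced /ʕ/.
glottal: voiceless /h/, voiced /ɦ/.
Every place of articulation has a voiceless member except uvular, where /χ/ would be expected.

uvular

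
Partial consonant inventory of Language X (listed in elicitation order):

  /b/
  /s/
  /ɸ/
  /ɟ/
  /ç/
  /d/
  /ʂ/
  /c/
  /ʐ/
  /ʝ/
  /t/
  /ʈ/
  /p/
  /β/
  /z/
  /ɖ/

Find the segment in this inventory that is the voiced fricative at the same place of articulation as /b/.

/b/ is a voiced bilabial stop.
The voiced fricative at the same place is a voiced bilabial fricative — in this inventory, /β/.

/β/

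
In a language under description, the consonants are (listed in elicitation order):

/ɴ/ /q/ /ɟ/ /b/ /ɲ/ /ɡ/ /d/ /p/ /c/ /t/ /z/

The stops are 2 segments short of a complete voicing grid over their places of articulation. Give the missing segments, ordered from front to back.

/k/, /ɢ/

bilabial: voiceless /p/, voiced /b/.
alveolar: voiceless /t/, voiced /d/.
palatal: voiceless /c/, voiced /ɟ/.
velar: voiceless —, voiced /ɡ/.
uvular: voiceless /q/, voiced —.
Gaps, from front to back: velar lacks voiceless (/k/); uvular lacks voiced (/ɢ/).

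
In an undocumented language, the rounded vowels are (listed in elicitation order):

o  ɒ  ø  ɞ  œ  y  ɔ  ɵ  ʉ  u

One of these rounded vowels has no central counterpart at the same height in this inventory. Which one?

High: /y/ ~ /ʉ/ ~ /u/
High-mid: /ø/ ~ /ɵ/ ~ /o/
Low-mid: /œ/ ~ /ɞ/ ~ /ɔ/
Low: only /ɒ/ (back); no central partner.
So /ɒ/ is the unpaired segment.

/ɒ/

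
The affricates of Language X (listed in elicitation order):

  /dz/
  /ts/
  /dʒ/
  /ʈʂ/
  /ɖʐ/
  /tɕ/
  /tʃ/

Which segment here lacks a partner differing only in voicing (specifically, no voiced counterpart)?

Alveolar: /ts/ ~ /dz/
Postalveolar: /tʃ/ ~ /dʒ/
Retroflex: /ʈʂ/ ~ /ɖʐ/
Alveolo-palatal: only /tɕ/ (voiceless); no voiced partner.
So /tɕ/ is the unpaired segment.

/tɕ/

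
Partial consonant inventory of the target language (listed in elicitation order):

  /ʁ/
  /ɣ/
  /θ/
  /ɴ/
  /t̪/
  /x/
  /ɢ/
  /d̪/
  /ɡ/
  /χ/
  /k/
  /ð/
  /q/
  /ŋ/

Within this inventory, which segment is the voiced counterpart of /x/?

/ɣ/

/x/ is a voiceless velar fricative.
The voiced counterpart is a voiced velar fricative — in this inventory, /ɣ/.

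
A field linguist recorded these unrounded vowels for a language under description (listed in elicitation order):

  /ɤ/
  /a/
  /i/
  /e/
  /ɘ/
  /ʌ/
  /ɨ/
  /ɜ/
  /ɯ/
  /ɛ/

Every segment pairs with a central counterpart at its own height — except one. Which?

High: /i/ ~ /ɨ/ ~ /ɯ/
High-mid: /e/ ~ /ɘ/ ~ /ɤ/
Low-mid: /ɛ/ ~ /ɜ/ ~ /ʌ/
Low: only /a/ (front); no central partner.
So /a/ is the unpaired segment.

/a/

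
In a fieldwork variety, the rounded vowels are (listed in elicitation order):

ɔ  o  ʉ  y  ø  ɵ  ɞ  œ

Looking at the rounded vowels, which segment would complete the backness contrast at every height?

high: front /y/, central /ʉ/, back —.
high-mid: front /ø/, central /ɵ/, back /o/.
low-mid: front /œ/, central /ɞ/, back /ɔ/.
The high row has no back member, so the gap is the high back rounded vowel /u/.

/u/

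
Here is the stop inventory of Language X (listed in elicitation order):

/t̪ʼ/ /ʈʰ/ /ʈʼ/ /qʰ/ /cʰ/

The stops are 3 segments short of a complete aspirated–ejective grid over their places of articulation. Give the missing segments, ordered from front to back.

/t̪ʰ/, /cʼ/, /qʼ/

dental: aspirated —, ejective /t̪ʼ/.
retroflex: aspirated /ʈʰ/, ejective /ʈʼ/.
palatal: aspirated /cʰ/, ejective —.
uvular: aspirated /qʰ/, ejective —.
Gaps, from front to back: dental lacks aspirated (/t̪ʰ/); palatal lacks ejective (/cʼ/); uvular lacks ejective (/qʼ/).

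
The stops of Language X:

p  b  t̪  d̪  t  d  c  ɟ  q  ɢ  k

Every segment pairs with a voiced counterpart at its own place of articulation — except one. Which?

Bilabial: /p/ ~ /b/
Dental: /t̪/ ~ /d̪/
Alveolar: /t/ ~ /d/
Palatal: /c/ ~ /ɟ/
Uvular: /q/ ~ /ɢ/
Velar: only /k/ (voiceless); no voiced partner.
So /k/ is the unpaired segment.

/k/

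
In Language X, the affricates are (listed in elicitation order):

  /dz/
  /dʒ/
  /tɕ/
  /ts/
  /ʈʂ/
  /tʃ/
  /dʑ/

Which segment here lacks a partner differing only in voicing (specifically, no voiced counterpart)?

/ʈʂ/

Alveolar: /ts/ ~ /dz/
Postalveolar: /tʃ/ ~ /dʒ/
Alveolo-palatal: /tɕ/ ~ /dʑ/
Retroflex: only /ʈʂ/ (voiceless); no voiced partner.
So /ʈʂ/ is the unpaired segment.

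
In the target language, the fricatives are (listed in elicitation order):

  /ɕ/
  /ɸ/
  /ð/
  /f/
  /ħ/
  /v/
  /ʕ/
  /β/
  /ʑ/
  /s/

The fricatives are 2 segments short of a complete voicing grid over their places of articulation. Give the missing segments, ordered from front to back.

bilabial: voiceless /ɸ/, voiced /β/.
labiodental: voiceless /f/, voiced /v/.
dental: voiceless —, voiced /ð/.
alveolar: voiceless /s/, voiced —.
alveolo-palatal: voiceless /ɕ/, voiced /ʑ/.
pharyngeal: voiceless /ħ/, voiced /ʕ/.
Gaps, from front to back: dental lacks voiceless (/θ/); alveolar lacks voiced (/z/).

/θ/, /z/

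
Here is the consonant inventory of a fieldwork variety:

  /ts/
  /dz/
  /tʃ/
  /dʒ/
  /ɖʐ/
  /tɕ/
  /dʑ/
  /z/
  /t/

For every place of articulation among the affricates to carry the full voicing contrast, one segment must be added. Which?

place of articulation  voiceless  voiced  
alveolar          ts        dz      
postalveolar      tʃ        dʒ      
retroflex         —         ɖʐ      
alveolo-palatal   tɕ        dʑ      
The retroflex row has no voiceless member, so the gap is the voiceless retroflex affricate /ʈʂ/.

/ʈʂ/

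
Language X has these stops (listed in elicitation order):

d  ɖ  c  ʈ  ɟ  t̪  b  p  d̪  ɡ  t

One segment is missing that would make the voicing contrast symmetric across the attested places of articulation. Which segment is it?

Voiceless: /p/ (bilabial), /t̪/ (dental), /t/ (alveolar), /ʈ/ (retroflex), /c/ (palatal).
Voiced: /b/ (bilabial), /d̪/ (dental), /d/ (alveolar), /ɖ/ (retroflex), /ɟ/ (palatal), /ɡ/ (velar).
The velar row has no voiceless member, so the gap is the voiceless velar stop /k/.

/k/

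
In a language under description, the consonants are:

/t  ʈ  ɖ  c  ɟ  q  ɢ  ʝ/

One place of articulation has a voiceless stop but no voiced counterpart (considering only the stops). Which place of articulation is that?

alveolar

Voiceless: /t/ (alveolar), /ʈ/ (retroflex), /c/ (palatal), /q/ (uvular).
Voiced: /ɖ/ (retroflex), /ɟ/ (palatal), /ɢ/ (uvular).
Every place of articulation has a voiced member except alveolar, where /d/ would be expected.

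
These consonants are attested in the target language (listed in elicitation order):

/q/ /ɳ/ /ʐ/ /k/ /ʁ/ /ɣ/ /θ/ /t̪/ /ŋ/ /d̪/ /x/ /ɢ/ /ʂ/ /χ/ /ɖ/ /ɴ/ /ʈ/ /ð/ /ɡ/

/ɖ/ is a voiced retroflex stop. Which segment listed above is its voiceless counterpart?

/ʈ/

The voiceless counterpart is a voiceless retroflex stop — in this inventory, /ʈ/.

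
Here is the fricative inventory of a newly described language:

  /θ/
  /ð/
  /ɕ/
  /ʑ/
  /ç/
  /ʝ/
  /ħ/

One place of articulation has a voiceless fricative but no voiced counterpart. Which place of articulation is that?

pharyngeal

Voiceless: /θ/ (dental), /ɕ/ (alveolo-palatal), /ç/ (palatal), /ħ/ (pharyngeal).
Voiced: /ð/ (dental), /ʑ/ (alveolo-palatal), /ʝ/ (palatal).
Every place of articulation has a voiced member except pharyngeal, where /ʕ/ would be expected.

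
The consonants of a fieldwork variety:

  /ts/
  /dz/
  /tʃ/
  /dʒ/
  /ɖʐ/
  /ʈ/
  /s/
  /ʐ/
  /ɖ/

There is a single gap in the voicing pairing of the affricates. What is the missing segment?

Voiceless: /ts/ (alveolar), /tʃ/ (postalveolar).
Voiced: /dz/ (alveolar), /dʒ/ (postalveolar), /ɖʐ/ (retroflex).
The retroflex row has no voiceless member, so the gap is the voiceless retroflex affricate /ʈʂ/.

/ʈʂ/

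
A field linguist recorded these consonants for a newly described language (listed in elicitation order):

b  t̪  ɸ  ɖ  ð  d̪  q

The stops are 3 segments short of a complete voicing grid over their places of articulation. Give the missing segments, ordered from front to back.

Voiceless: /t̪/ (dental), /q/ (uvular).
Voiced: /b/ (bilabial), /d̪/ (dental), /ɖ/ (retroflex).
Gaps, from front to back: bilabial lacks voiceless (/p/); retroflex lacks voiceless (/ʈ/); uvular lacks voiced (/ɢ/).

/p/, /ʈ/, /ɢ/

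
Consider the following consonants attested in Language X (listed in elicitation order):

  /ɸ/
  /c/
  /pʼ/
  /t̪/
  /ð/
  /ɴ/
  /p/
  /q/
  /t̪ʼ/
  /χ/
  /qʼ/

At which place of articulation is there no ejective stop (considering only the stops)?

bilabial: plain /p/, ejective /pʼ/.
dental: plain /t̪/, ejective /t̪ʼ/.
palatal: plain /c/, ejective —.
uvular: plain /q/, ejective /qʼ/.
Every place of articulation has an ejective member except palatal, where /cʼ/ would be expected.

palatal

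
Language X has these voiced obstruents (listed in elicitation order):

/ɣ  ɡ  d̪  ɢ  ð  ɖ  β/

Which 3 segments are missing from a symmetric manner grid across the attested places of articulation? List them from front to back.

place of articulation  stop      fricative
bilabial          —         β       
dental            d̪        ð       
retroflex         ɖ         —       
velar             ɡ         ɣ       
uvular            ɢ         —       
Gaps, from front to back: bilabial lacks stop (/b/); retroflex lacks fricative (/ʐ/); uvular lacks fricative (/ʁ/).

/b/, /ʐ/, /ʁ/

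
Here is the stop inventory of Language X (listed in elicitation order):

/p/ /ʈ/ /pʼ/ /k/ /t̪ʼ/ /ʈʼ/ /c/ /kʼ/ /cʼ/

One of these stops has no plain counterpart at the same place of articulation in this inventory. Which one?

/t̪ʼ/

Bilabial: /p/ ~ /pʼ/
Retroflex: /ʈ/ ~ /ʈʼ/
Palatal: /c/ ~ /cʼ/
Velar: /k/ ~ /kʼ/
Dental: only /t̪ʼ/ (ejective); no plain partner.
So /t̪ʼ/ is the unpaired segment.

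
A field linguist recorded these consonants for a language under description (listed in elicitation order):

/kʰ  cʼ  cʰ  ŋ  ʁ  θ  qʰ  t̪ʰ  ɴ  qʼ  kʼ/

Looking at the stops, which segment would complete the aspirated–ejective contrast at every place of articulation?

place of articulation  aspirated  ejective
dental            t̪ʰ       —       
palatal           cʰ        cʼ      
velar             kʰ        kʼ      
uvular            qʰ        qʼ      
The dental row has no ejective member, so the gap is the ejective dental stop /t̪ʼ/.

/t̪ʼ/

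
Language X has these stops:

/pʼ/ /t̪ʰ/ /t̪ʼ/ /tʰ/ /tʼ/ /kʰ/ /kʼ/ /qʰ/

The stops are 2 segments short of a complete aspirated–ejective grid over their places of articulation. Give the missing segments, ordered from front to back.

/pʰ/, /qʼ/

Aspirated: /t̪ʰ/ (dental), /tʰ/ (alveolar), /kʰ/ (velar), /qʰ/ (uvular).
Ejective: /pʼ/ (bilabial), /t̪ʼ/ (dental), /tʼ/ (alveolar), /kʼ/ (velar).
Gaps, from front to back: bilabial lacks aspirated (/pʰ/); uvular lacks ejective (/qʼ/).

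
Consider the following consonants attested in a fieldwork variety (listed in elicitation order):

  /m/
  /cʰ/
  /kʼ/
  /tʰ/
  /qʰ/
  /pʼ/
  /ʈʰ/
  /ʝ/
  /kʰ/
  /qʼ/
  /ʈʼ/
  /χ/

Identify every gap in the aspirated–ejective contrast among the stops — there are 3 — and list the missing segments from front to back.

/pʰ/, /tʼ/, /cʼ/

bilabial: aspirated —, ejective /pʼ/.
alveolar: aspirated /tʰ/, ejective —.
retroflex: aspirated /ʈʰ/, ejective /ʈʼ/.
palatal: aspirated /cʰ/, ejective —.
velar: aspirated /kʰ/, ejective /kʼ/.
uvular: aspirated /qʰ/, ejective /qʼ/.
Gaps, from front to back: bilabial lacks aspirated (/pʰ/); alveolar lacks ejective (/tʼ/); palatal lacks ejective (/cʼ/).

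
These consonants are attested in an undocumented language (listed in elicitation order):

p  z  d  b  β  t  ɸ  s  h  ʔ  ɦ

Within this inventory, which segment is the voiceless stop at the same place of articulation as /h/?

/h/ is a voiceless glottal fricative.
The voiceless stop at the same place is a voiceless glottal stop — in this inventory, /ʔ/.

/ʔ/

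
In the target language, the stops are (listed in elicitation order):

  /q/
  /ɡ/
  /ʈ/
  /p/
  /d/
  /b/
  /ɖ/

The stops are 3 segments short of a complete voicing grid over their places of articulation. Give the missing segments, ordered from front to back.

/t/, /k/, /ɢ/

Voiceless: /p/ (bilabial), /ʈ/ (retroflex), /q/ (uvular).
Voiced: /b/ (bilabial), /d/ (alveolar), /ɖ/ (retroflex), /ɡ/ (velar).
Gaps, from front to back: alveolar lacks voiceless (/t/); velar lacks voiceless (/k/); uvular lacks voiced (/ɢ/).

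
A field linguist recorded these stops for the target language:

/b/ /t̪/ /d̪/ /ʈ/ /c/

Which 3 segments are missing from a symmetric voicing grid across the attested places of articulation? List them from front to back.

bilabial: voiceless —, voiced /b/.
dental: voiceless /t̪/, voiced /d̪/.
retroflex: voiceless /ʈ/, voiced —.
palatal: voiceless /c/, voiced —.
Gaps, from front to back: bilabial lacks voiceless (/p/); retroflex lacks voiced (/ɖ/); palatal lacks voiced (/ɟ/).

/p/, /ɖ/, /ɟ/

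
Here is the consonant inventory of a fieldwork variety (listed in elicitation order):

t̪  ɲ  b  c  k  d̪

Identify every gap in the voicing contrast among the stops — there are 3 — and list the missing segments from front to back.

Voiceless: /t̪/ (dental), /c/ (palatal), /k/ (velar).
Voiced: /b/ (bilabial), /d̪/ (dental).
Gaps, from front to back: bilabial lacks voiceless (/p/); palatal lacks voiced (/ɟ/); velar lacks voiced (/ɡ/).

/p/, /ɟ/, /ɡ/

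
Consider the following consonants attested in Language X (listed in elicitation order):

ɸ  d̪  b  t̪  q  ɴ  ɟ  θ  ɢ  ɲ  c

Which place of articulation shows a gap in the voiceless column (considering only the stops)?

place of articulation  voiceless  voiced  
bilabial          —         b       
dental            t̪        d̪      
palatal           c         ɟ       
uvular            q         ɢ       
Every place of articulation has a voiceless member except bilabial, where /p/ would be expected.

bilabial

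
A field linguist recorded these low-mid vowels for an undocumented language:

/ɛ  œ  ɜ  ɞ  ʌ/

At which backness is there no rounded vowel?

Unrounded: /ɛ/ (front), /ɜ/ (central), /ʌ/ (back).
Rounded: /œ/ (front), /ɞ/ (central).
Every backness has a rounded member except back, where /ɔ/ would be expected.

back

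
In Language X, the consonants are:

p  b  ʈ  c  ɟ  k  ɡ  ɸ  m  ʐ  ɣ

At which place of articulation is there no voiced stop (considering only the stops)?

retroflex

bilabial: voiceless /p/, voiced /b/.
retroflex: voiceless /ʈ/, voiced —.
palatal: voiceless /c/, voiced /ɟ/.
velar: voiceless /k/, voiced /ɡ/.
Every place of articulation has a voiced member except retroflex, where /ɖ/ would be expected.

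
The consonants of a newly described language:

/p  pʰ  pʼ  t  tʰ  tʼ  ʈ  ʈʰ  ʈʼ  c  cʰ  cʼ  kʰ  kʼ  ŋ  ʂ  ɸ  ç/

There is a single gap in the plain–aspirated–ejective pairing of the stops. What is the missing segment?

Plain: /p/ (bilabial), /t/ (alveolar), /ʈ/ (retroflex), /c/ (palatal).
Aspirated: /pʰ/ (bilabial), /tʰ/ (alveolar), /ʈʰ/ (retroflex), /cʰ/ (palatal), /kʰ/ (velar).
Ejective: /pʼ/ (bilabial), /tʼ/ (alveolar), /ʈʼ/ (retroflex), /cʼ/ (palatal), /kʼ/ (velar).
The velar row has no plain member, so the gap is the plain velar stop /k/.

/k/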